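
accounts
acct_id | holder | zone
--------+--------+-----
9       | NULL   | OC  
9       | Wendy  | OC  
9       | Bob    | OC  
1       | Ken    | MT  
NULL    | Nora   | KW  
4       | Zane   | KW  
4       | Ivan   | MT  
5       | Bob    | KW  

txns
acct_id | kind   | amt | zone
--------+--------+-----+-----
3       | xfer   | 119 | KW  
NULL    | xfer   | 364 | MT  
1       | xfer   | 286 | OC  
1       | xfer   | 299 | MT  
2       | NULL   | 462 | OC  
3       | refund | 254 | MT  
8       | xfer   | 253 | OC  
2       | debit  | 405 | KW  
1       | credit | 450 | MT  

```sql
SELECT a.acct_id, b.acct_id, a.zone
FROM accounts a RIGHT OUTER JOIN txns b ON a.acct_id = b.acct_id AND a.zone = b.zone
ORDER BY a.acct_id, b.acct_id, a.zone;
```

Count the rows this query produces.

RIGHT JOIN keeps every row from `txns`; unmatched rows get NULL for `accounts`'s columns.
Matching on a.acct_id = b.acct_id AND a.zone = b.zone. A NULL in a compared column never satisfies the condition.
Matched pairs: 2; unmatched b rows kept: 7.
Total: 2 matched + 7 padded = 9 rows.

9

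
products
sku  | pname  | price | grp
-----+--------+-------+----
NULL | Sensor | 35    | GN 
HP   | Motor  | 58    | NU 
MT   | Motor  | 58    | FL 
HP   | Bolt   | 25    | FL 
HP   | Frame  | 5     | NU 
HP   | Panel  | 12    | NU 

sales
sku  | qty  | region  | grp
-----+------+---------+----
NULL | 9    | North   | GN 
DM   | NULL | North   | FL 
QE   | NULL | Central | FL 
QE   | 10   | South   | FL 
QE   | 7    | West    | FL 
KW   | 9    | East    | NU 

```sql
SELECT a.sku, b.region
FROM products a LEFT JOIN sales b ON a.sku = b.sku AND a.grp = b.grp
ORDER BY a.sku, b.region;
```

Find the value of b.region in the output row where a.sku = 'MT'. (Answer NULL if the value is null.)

LEFT JOIN keeps every row from `products`; unmatched rows get NULL for `sales`'s columns.
Matching on a.sku = b.sku AND a.grp = b.grp. A NULL in a compared column never satisfies the condition.
- a (sku=NULL, grp=GN) has no partner → padded with NULL.
- a (sku=HP, grp=NU) has no partner → padded with NULL.
- a (sku=MT, grp=FL) has no partner → padded with NULL.
- a (sku=HP, grp=FL) has no partner → padded with NULL.
- a (sku=HP, grp=NU) has no partner → padded with NULL.
- a (sku=HP, grp=NU) has no partner → padded with NULL.

NULL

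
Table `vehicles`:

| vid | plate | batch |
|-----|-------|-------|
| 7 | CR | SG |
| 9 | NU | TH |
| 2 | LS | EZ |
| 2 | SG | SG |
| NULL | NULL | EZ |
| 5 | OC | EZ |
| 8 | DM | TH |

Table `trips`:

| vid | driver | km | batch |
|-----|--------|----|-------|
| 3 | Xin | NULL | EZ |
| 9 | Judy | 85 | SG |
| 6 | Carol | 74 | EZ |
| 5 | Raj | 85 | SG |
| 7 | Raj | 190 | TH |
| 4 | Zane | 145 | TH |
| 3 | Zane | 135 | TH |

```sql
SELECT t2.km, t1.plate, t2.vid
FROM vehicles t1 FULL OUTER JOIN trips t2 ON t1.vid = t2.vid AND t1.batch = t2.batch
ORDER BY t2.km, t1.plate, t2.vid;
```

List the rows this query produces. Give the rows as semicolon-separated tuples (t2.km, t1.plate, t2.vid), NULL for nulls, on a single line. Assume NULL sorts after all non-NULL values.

(74, NULL, 6); (85, NULL, 5); (85, NULL, 9); (135, NULL, 3); (145, NULL, 4); (190, NULL, 7); (NULL, CR, NULL); (NULL, DM, NULL); (NULL, LS, NULL); (NULL, NU, NULL); (NULL, OC, NULL); (NULL, SG, NULL); (NULL, NULL, 3); (NULL, NULL, NULL)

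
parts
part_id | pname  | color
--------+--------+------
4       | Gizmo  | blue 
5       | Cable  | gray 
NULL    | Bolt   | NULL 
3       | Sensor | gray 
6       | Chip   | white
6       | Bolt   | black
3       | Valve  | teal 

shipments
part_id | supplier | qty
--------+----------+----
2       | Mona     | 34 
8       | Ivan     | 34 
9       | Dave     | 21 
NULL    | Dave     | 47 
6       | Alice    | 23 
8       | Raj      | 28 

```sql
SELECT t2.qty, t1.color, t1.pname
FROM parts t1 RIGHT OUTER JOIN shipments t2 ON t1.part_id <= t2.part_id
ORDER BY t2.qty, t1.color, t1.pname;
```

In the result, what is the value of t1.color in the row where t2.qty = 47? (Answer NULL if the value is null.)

NULL

RIGHT JOIN keeps every row from `shipments`; unmatched rows get NULL for `parts`'s columns.
Matching on t1.part_id <= t2.part_id. A NULL in a compared column never satisfies the condition.
- t1 row (part_id=4): matches 4 t2 row(s) → 4 output row(s).
- t1 row (part_id=5): matches 4 t2 row(s) → 4 output row(s).
- t1 row (part_id=NULL): no match.
- t1 row (part_id=3): matches 4 t2 row(s) → 4 output row(s).
- t1 row (part_id=6): matches 4 t2 row(s) → 4 output row(s).
- t1 row (part_id=6): matches 4 t2 row(s) → 4 output row(s).
- t1 row (part_id=3): matches 4 t2 row(s) → 4 output row(s).
- plus 2 unmatched t2 row(s), each kept with NULL t1 columns.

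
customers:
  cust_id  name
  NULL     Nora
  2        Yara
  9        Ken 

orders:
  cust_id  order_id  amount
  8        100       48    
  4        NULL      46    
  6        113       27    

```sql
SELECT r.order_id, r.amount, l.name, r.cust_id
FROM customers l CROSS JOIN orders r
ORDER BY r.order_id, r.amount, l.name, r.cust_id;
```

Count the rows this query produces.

9

CROSS JOIN pairs every row of `customers` with every row of `orders`: 3 × 3 = 9 rows.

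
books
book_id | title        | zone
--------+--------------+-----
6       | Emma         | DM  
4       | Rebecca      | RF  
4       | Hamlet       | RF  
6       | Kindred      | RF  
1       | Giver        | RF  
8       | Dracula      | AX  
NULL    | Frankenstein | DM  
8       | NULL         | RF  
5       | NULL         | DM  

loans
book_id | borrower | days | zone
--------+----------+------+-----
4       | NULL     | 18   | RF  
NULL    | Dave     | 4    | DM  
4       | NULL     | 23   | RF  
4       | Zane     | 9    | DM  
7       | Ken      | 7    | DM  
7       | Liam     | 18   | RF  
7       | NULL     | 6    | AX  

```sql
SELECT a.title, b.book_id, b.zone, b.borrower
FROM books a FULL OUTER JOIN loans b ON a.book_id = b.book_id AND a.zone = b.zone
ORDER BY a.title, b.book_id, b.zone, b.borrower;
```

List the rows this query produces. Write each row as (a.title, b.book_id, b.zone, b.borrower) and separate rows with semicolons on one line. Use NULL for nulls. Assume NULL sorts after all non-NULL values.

FULL OUTER JOIN keeps every row from both sides; unmatched rows get NULL for the other side's columns.
Matching on a.book_id = b.book_id AND a.zone = b.zone. A NULL in a compared column never satisfies the condition.
- a (book_id=6, zone=DM) has no partner → padded with NULL.
- a (book_id=4, zone=RF) pairs with 2 row(s) of b.
- a (book_id=4, zone=RF) pairs with 2 row(s) of b.
- a (book_id=6, zone=RF) has no partner → padded with NULL.
- a (book_id=1, zone=RF) has no partner → padded with NULL.
- a (book_id=8, zone=AX) has no partner → padded with NULL.
- a (book_id=NULL, zone=DM) has no partner → padded with NULL.
- a (book_id=8, zone=RF) has no partner → padded with NULL.
- a (book_id=5, zone=DM) has no partner → padded with NULL.
- plus 5 unmatched b row(s), each kept with NULL a columns.

(Dracula, NULL, NULL, NULL); (Emma, NULL, NULL, NULL); (Frankenstein, NULL, NULL, NULL); (Giver, NULL, NULL, NULL); (Hamlet, 4, RF, NULL); (Hamlet, 4, RF, NULL); (Kindred, NULL, NULL, NULL); (Rebecca, 4, RF, NULL); (Rebecca, 4, RF, NULL); (NULL, 4, DM, Zane); (NULL, 7, AX, NULL); (NULL, 7, DM, Ken); (NULL, 7, RF, Liam); (NULL, NULL, DM, Dave); (NULL, NULL, NULL, NULL); (NULL, NULL, NULL, NULL)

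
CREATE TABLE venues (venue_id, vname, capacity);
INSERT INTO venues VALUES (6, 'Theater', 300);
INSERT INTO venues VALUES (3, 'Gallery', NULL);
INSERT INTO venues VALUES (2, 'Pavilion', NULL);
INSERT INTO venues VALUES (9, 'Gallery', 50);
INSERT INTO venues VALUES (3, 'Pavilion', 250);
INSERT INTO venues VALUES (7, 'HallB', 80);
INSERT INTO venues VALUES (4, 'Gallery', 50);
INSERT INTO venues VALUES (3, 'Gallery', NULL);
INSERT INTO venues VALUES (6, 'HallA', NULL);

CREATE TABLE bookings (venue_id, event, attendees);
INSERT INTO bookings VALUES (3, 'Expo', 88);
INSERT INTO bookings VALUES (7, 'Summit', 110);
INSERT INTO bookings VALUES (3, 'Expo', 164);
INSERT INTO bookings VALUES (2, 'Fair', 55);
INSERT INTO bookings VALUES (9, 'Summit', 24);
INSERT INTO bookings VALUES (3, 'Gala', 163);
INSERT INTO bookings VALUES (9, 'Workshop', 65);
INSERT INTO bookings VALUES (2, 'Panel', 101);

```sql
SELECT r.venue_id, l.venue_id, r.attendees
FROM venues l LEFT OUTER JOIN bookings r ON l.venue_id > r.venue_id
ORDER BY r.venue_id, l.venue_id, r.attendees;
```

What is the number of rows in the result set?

LEFT JOIN keeps every row from `venues`; unmatched rows get NULL for `bookings`'s columns.
Matching on l.venue_id > r.venue_id.
Matched pairs: 32; unmatched l rows kept: 1.
Total: 32 matched + 1 padded = 33 rows.

33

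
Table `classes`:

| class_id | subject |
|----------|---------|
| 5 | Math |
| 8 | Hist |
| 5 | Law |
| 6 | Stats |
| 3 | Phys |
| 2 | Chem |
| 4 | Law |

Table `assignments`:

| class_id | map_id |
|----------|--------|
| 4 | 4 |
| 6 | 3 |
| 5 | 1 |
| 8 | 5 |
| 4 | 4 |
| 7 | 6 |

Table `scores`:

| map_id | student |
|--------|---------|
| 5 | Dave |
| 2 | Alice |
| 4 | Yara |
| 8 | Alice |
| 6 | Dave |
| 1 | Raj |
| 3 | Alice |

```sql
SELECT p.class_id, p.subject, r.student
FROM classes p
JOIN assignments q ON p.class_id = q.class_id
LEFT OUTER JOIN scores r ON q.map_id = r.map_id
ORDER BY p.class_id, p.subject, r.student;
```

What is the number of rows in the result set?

Step 1 — p INNER JOIN q on class_id → 6 row(s).
Then LEFT JOIN `scores r` on map_id: each of those 6 rows is kept; rows whose q.map_id has no match in r get NULL for r's columns.
Result: 6 row(s).

6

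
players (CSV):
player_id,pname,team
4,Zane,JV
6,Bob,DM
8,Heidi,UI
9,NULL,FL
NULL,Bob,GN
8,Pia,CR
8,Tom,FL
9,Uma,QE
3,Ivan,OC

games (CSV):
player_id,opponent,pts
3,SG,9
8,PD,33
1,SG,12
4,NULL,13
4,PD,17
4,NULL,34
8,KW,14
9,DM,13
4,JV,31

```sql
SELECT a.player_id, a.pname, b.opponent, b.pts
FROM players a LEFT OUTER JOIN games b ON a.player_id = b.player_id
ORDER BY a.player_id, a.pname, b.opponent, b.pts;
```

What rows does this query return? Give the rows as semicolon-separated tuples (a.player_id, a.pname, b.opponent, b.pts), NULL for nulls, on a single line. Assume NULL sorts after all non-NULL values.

LEFT JOIN keeps every row from `players`; unmatched rows get NULL for `games`'s columns.
Matching on a.player_id = b.player_id. A NULL in a compared column never satisfies the condition.
- player_id=4: 4 matching b row(s), so 4 row(s) emitted.
- player_id=6: no b row matches, row kept with b columns NULL.
- player_id=8: 2 matching b row(s), so 2 row(s) emitted.
- player_id=9: 1 matching b row(s), so 1 row(s) emitted.
- player_id=NULL: no b row matches, row kept with b columns NULL.
- player_id=8: 2 matching b row(s), so 2 row(s) emitted.
- player_id=8: 2 matching b row(s), so 2 row(s) emitted.
- player_id=9: 1 matching b row(s), so 1 row(s) emitted.
- player_id=3: 1 matching b row(s), so 1 row(s) emitted.

(3, Ivan, SG, 9); (4, Zane, JV, 31); (4, Zane, PD, 17); (4, Zane, NULL, 13); (4, Zane, NULL, 34); (6, Bob, NULL, NULL); (8, Heidi, KW, 14); (8, Heidi, PD, 33); (8, Pia, KW, 14); (8, Pia, PD, 33); (8, Tom, KW, 14); (8, Tom, PD, 33); (9, Uma, DM, 13); (9, NULL, DM, 13); (NULL, Bob, NULL, NULL)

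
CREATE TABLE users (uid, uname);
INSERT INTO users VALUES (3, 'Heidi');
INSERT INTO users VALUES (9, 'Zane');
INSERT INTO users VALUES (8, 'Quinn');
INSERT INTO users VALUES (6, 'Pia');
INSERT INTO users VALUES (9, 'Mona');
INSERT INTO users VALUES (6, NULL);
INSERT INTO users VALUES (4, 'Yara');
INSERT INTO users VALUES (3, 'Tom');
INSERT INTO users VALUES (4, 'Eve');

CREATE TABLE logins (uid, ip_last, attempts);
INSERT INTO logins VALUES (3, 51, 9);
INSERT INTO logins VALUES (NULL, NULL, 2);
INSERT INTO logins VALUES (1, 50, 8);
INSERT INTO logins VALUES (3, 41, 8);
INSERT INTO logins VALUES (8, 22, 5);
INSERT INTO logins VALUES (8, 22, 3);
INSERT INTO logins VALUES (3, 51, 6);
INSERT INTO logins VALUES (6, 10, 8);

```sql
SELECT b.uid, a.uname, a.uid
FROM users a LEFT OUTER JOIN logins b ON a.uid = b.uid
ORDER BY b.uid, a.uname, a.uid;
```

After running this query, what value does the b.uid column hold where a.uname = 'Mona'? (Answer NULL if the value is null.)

NULL

LEFT JOIN keeps every row from `users`; unmatched rows get NULL for `logins`'s columns.
Matching on a.uid = b.uid. A NULL in a compared column never satisfies the condition.
- uid=3: 3 matching b row(s), so 3 row(s) emitted.
- uid=9: no b row matches, row kept with b columns NULL.
- uid=8: 2 matching b row(s), so 2 row(s) emitted.
- uid=6: 1 matching b row(s), so 1 row(s) emitted.
- uid=9: no b row matches, row kept with b columns NULL.
- uid=6: 1 matching b row(s), so 1 row(s) emitted.
- uid=4: no b row matches, row kept with b columns NULL.
- uid=3: 3 matching b row(s), so 3 row(s) emitted.
- uid=4: no b row matches, row kept with b columns NULL.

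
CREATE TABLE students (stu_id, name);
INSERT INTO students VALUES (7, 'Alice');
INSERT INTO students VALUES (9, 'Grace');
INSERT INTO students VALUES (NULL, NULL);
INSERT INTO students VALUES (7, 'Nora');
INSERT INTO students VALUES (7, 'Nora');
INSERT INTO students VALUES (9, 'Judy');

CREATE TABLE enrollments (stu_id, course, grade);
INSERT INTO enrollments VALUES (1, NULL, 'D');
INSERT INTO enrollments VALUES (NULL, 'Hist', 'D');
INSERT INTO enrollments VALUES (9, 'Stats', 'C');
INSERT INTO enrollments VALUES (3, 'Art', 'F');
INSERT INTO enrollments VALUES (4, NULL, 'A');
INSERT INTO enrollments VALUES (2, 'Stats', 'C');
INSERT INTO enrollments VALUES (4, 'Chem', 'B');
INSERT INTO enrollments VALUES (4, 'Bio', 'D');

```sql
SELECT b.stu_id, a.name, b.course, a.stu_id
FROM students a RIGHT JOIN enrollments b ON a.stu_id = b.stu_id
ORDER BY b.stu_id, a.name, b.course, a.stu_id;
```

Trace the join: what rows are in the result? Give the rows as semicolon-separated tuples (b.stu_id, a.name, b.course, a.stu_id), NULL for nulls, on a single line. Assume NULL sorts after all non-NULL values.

RIGHT JOIN keeps every row from `enrollments`; unmatched rows get NULL for `students`'s columns.
Matching on a.stu_id = b.stu_id. A NULL in a compared column never satisfies the condition.
- a (stu_id=7) has no partner in b.
- a (stu_id=9) pairs with 1 row(s) of b.
- a (stu_id=NULL) has no partner in b.
- a (stu_id=7) has no partner in b.
- a (stu_id=7) has no partner in b.
- a (stu_id=9) pairs with 1 row(s) of b.
- 7 row(s) from b found no a partner → padded with NULL.
After projecting and ordering:
b.stu_id | a.name | b.course | a.stu_id
1 | NULL | NULL | NULL
2 | NULL | Stats | NULL
3 | NULL | Art | NULL
4 | NULL | Bio | NULL
4 | NULL | Chem | NULL
4 | NULL | NULL | NULL
9 | Grace | Stats | 9
9 | Judy | Stats | 9
NULL | NULL | Hist | NULL

(1, NULL, NULL, NULL); (2, NULL, Stats, NULL); (3, NULL, Art, NULL); (4, NULL, Bio, NULL); (4, NULL, Chem, NULL); (4, NULL, NULL, NULL); (9, Grace, Stats, 9); (9, Judy, Stats, 9); (NULL, NULL, Hist, NULL)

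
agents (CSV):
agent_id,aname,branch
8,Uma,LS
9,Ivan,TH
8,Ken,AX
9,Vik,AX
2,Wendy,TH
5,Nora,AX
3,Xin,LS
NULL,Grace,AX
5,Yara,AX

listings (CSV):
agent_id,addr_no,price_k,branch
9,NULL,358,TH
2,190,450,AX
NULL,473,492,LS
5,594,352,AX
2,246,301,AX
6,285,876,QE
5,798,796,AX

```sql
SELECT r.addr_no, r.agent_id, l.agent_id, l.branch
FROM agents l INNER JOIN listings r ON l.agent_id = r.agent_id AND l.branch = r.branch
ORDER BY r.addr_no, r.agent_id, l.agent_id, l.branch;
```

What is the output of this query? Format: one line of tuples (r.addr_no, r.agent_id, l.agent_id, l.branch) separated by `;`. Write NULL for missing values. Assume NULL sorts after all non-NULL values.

(594, 5, 5, AX); (594, 5, 5, AX); (798, 5, 5, AX); (798, 5, 5, AX); (NULL, 9, 9, TH)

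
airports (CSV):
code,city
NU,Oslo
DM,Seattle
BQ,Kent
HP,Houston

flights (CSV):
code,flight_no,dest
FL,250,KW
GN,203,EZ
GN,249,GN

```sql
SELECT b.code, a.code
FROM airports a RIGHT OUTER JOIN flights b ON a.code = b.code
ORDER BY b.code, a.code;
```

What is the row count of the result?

3

RIGHT JOIN keeps every row from `flights`; unmatched rows get NULL for `airports`'s columns.
Matching on a.code = b.code.
Matched pairs: 0; unmatched b rows kept: 3.
Total: 0 matched + 3 padded = 3 rows.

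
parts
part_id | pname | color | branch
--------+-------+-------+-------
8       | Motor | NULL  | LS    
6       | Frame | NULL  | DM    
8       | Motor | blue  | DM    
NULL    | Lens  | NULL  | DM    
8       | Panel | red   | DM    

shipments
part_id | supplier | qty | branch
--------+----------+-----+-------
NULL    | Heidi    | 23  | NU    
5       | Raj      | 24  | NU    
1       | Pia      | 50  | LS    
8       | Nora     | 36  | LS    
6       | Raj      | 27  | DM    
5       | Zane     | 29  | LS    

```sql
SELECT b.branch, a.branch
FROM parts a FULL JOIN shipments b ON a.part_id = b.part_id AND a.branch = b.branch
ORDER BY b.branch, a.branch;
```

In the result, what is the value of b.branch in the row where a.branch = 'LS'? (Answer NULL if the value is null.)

LS

FULL OUTER JOIN keeps every row from both sides; unmatched rows get NULL for the other side's columns.
Matching on a.part_id = b.part_id AND a.branch = b.branch. A NULL in a compared column never satisfies the condition.
- a[0] part_id=8, branch=LS → 1 match(es) in b → 1 row(s).
- a[1] part_id=6, branch=DM → 1 match(es) in b → 1 row(s).
- a[2] part_id=8, branch=DM → no match; kept with NULLs on the b side.
- a[3] part_id=NULL, branch=DM → no match; kept with NULLs on the b side.
- a[4] part_id=8, branch=DM → no match; kept with NULLs on the b side.
- plus 4 unmatched b row(s), each kept with NULL a columns.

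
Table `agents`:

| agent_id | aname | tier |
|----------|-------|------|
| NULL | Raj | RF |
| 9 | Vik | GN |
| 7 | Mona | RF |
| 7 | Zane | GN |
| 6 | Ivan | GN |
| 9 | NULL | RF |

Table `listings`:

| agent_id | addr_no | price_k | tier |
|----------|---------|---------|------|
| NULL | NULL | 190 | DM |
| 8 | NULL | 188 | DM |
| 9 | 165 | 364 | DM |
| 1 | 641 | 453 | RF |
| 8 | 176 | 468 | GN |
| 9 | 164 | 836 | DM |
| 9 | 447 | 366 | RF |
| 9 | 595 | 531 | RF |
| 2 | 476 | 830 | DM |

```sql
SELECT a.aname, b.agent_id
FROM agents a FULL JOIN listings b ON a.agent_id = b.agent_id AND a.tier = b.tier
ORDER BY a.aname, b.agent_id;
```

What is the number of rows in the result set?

FULL OUTER JOIN keeps every row from both sides; unmatched rows get NULL for the other side's columns.
Matching on a.agent_id = b.agent_id AND a.tier = b.tier. A NULL in a compared column never satisfies the condition.
- agent_id=NULL, tier=RF: no b row matches, row kept with b columns NULL.
- agent_id=9, tier=GN: no b row matches, row kept with b columns NULL.
- agent_id=7, tier=RF: no b row matches, row kept with b columns NULL.
- agent_id=7, tier=GN: no b row matches, row kept with b columns NULL.
- agent_id=6, tier=GN: no b row matches, row kept with b columns NULL.
- agent_id=9, tier=RF: 2 matching b row(s), so 2 row(s) emitted.
- 7 row(s) from b found no a partner → padded with NULL.
Total: 2 matched + 12 padded = 14 rows.

14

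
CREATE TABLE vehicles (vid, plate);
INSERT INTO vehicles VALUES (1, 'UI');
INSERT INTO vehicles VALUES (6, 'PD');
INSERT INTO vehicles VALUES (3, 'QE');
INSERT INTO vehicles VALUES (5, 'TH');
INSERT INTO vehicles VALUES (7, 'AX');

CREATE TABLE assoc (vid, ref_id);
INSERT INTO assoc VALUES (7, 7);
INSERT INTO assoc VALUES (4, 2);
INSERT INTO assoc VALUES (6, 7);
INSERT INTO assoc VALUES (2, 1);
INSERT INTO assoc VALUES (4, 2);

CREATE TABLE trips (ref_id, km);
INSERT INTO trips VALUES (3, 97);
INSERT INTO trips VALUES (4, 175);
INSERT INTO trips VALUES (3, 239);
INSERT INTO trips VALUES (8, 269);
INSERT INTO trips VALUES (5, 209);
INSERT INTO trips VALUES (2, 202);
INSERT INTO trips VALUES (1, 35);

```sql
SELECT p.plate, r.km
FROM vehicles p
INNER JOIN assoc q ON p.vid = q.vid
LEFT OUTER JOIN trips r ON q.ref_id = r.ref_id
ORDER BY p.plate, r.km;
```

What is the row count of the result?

2

Joins associate left-to-right: vehicles INNER JOIN assoc on vid gives 2 intermediate row(s).
Then LEFT JOIN `trips r` on ref_id: each of those 2 rows is kept; rows whose q.ref_id has no match in r get NULL for r's columns.
Result: 2 row(s).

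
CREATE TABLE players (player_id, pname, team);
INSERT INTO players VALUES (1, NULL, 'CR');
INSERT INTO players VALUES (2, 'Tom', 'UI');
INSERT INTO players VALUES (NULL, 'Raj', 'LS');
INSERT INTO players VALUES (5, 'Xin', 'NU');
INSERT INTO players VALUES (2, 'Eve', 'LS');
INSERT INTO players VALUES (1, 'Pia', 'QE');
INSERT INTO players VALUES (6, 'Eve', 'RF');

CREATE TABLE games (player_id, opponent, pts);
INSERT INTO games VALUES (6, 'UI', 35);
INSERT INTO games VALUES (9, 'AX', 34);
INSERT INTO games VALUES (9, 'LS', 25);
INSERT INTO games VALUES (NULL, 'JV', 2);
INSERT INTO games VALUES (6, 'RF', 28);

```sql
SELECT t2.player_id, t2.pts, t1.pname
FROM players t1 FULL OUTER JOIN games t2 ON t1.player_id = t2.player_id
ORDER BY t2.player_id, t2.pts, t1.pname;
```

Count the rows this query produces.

FULL OUTER JOIN keeps every row from both sides; unmatched rows get NULL for the other side's columns.
Matching on t1.player_id = t2.player_id. A NULL in a compared column never satisfies the condition.
- player_id=1: no t2 row matches, row kept with t2 columns NULL.
- player_id=2: no t2 row matches, row kept with t2 columns NULL.
- player_id=NULL: no t2 row matches, row kept with t2 columns NULL.
- player_id=5: no t2 row matches, row kept with t2 columns NULL.
- player_id=2: no t2 row matches, row kept with t2 columns NULL.
- player_id=1: no t2 row matches, row kept with t2 columns NULL.
- player_id=6: 2 matching t2 row(s), so 2 row(s) emitted.
- plus 3 unmatched t2 row(s), each kept with NULL t1 columns.
Total: 2 matched + 9 padded = 11 rows.

11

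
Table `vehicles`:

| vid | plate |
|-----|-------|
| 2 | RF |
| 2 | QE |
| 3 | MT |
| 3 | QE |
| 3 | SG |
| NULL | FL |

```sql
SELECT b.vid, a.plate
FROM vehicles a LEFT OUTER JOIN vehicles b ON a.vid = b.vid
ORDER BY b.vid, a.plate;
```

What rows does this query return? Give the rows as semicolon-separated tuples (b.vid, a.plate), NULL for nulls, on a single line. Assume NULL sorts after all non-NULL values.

(2, QE); (2, QE); (2, RF); (2, RF); (3, MT); (3, MT); (3, MT); (3, QE); (3, QE); (3, QE); (3, SG); (3, SG); (3, SG); (NULL, FL)

LEFT JOIN keeps every row from `vehicles a`; unmatched rows get NULL for `vehicles b`'s columns.
Matching on a.vid = b.vid. A NULL in a compared column never satisfies the condition.
- a[0] vid=2 → 2 match(es) in b → 2 row(s).
- a[1] vid=2 → 2 match(es) in b → 2 row(s).
- a[2] vid=3 → 3 match(es) in b → 3 row(s).
- a[3] vid=3 → 3 match(es) in b → 3 row(s).
- a[4] vid=3 → 3 match(es) in b → 3 row(s).
- a[5] vid=NULL → no match; kept with NULLs on the b side.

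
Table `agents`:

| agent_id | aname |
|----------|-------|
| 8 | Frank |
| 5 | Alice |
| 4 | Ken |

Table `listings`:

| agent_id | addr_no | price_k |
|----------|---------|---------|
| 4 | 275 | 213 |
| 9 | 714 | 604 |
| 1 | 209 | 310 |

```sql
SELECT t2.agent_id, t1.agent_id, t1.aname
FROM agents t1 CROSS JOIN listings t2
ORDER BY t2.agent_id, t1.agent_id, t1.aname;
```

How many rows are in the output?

CROSS JOIN pairs every row of `agents` with every row of `listings`: 3 × 3 = 9 rows.

9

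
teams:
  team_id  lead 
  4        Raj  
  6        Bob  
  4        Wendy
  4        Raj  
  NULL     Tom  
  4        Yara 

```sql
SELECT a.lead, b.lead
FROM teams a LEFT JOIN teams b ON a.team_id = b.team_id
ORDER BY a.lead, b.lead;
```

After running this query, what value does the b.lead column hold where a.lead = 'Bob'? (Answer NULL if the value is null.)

Bob

LEFT JOIN keeps every row from `teams a`; unmatched rows get NULL for `teams b`'s columns.
Matching on a.team_id = b.team_id. A NULL in a compared column never satisfies the condition.
- a[0] team_id=4 → 4 match(es) in b → 4 row(s).
- a[1] team_id=6 → 1 match(es) in b → 1 row(s).
- a[2] team_id=4 → 4 match(es) in b → 4 row(s).
- a[3] team_id=4 → 4 match(es) in b → 4 row(s).
- a[4] team_id=NULL → no match; kept with NULLs on the b side.
- a[5] team_id=4 → 4 match(es) in b → 4 row(s).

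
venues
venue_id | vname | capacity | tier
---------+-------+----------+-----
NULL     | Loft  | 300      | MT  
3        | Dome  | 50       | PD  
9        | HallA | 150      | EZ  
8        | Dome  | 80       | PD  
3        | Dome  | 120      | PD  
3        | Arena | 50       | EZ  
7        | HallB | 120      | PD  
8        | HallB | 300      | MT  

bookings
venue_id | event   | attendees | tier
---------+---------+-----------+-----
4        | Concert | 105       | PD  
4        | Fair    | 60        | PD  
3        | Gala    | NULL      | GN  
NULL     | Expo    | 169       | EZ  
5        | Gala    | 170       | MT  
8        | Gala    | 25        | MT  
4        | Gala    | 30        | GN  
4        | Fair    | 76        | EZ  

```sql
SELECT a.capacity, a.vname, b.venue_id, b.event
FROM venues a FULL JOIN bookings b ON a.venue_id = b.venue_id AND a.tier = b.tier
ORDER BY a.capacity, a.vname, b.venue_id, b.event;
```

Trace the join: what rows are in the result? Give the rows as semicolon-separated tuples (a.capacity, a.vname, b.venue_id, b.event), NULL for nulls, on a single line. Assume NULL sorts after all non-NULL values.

(50, Arena, NULL, NULL); (50, Dome, NULL, NULL); (80, Dome, NULL, NULL); (120, Dome, NULL, NULL); (120, HallB, NULL, NULL); (150, HallA, NULL, NULL); (300, HallB, 8, Gala); (300, Loft, NULL, NULL); (NULL, NULL, 3, Gala); (NULL, NULL, 4, Concert); (NULL, NULL, 4, Fair); (NULL, NULL, 4, Fair); (NULL, NULL, 4, Gala); (NULL, NULL, 5, Gala); (NULL, NULL, NULL, Expo)

FULL OUTER JOIN keeps every row from both sides; unmatched rows get NULL for the other side's columns.
Matching on a.venue_id = b.venue_id AND a.tier = b.tier. A NULL in a compared column never satisfies the condition.
- a[0] venue_id=NULL, tier=MT → no match; kept with NULLs on the b side.
- a[1] venue_id=3, tier=PD → no match; kept with NULLs on the b side.
- a[2] venue_id=9, tier=EZ → no match; kept with NULLs on the b side.
- a[3] venue_id=8, tier=PD → no match; kept with NULLs on the b side.
- a[4] venue_id=3, tier=PD → no match; kept with NULLs on the b side.
- a[5] venue_id=3, tier=EZ → no match; kept with NULLs on the b side.
- a[6] venue_id=7, tier=PD → no match; kept with NULLs on the b side.
- a[7] venue_id=8, tier=MT → 1 match(es) in b → 1 row(s).
- 7 b row(s) had no a match → kept, a columns NULL.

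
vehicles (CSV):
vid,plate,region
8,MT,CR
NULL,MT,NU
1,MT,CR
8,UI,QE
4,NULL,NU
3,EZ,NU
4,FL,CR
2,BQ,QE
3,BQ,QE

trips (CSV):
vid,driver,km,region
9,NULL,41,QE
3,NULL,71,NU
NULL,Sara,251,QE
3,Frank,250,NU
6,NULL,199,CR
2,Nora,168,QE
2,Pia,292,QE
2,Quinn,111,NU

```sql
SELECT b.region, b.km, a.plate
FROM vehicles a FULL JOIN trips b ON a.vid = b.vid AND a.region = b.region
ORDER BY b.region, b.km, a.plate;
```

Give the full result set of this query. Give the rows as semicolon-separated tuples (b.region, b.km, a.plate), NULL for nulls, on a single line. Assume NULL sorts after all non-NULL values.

FULL OUTER JOIN keeps every row from both sides; unmatched rows get NULL for the other side's columns.
Matching on a.vid = b.vid AND a.region = b.region. A NULL in a compared column never satisfies the condition.
- a[0] vid=8, region=CR → no match; kept with NULLs on the b side.
- a[1] vid=NULL, region=NU → no match; kept with NULLs on the b side.
- a[2] vid=1, region=CR → no match; kept with NULLs on the b side.
- a[3] vid=8, region=QE → no match; kept with NULLs on the b side.
- a[4] vid=4, region=NU → no match; kept with NULLs on the b side.
- a[5] vid=3, region=NU → 2 match(es) in b → 2 row(s).
- a[6] vid=4, region=CR → no match; kept with NULLs on the b side.
- a[7] vid=2, region=QE → 2 match(es) in b → 2 row(s).
- a[8] vid=3, region=QE → no match; kept with NULLs on the b side.
- plus 4 unmatched b row(s), each kept with NULL a columns.

(CR, 199, NULL); (NU, 71, EZ); (NU, 111, NULL); (NU, 250, EZ); (QE, 41, NULL); (QE, 168, BQ); (QE, 251, NULL); (QE, 292, BQ); (NULL, NULL, BQ); (NULL, NULL, FL); (NULL, NULL, MT); (NULL, NULL, MT); (NULL, NULL, MT); (NULL, NULL, UI); (NULL, NULL, NULL)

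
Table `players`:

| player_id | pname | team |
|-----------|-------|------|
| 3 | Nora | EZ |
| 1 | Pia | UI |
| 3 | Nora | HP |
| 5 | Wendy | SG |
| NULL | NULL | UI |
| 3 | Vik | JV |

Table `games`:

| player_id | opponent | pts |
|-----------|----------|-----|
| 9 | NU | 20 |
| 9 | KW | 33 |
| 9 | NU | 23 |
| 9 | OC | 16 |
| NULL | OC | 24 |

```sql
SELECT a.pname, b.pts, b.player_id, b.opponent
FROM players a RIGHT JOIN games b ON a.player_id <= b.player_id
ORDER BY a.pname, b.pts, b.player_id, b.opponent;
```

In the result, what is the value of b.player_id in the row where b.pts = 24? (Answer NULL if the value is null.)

NULL

RIGHT JOIN keeps every row from `games`; unmatched rows get NULL for `players`'s columns.
Matching on a.player_id <= b.player_id. A NULL in a compared column never satisfies the condition.
Matched pairs: 20; unmatched b rows kept: 1.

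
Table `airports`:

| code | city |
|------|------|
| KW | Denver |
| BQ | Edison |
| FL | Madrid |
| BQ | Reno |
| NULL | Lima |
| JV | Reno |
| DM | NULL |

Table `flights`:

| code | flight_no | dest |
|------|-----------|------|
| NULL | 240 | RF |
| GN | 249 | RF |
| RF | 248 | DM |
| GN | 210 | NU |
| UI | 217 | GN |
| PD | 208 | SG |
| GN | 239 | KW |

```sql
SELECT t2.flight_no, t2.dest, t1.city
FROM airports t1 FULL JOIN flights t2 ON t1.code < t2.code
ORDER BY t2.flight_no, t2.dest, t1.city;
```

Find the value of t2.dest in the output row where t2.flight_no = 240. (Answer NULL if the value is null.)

FULL OUTER JOIN keeps every row from both sides; unmatched rows get NULL for the other side's columns.
Matching on t1.code < t2.code. A NULL in a compared column never satisfies the condition.
Matched pairs: 30; unmatched t1 rows kept: 1; unmatched t2 rows kept: 1.

RF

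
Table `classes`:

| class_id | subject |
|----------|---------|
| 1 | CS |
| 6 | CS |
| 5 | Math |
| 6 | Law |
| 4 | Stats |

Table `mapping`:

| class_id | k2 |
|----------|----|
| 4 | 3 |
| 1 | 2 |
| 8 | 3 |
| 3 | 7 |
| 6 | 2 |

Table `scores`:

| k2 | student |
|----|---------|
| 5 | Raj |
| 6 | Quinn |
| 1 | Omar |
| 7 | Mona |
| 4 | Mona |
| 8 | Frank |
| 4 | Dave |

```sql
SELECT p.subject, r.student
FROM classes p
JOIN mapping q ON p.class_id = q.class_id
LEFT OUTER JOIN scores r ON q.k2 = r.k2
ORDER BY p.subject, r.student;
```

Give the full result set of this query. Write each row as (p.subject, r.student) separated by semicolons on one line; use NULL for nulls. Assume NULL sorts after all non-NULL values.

(CS, NULL); (CS, NULL); (Law, NULL); (Stats, NULL)

Evaluate left to right. First `classes p INNER JOIN mapping q` on class_id: 4 row(s).
Then LEFT JOIN `scores r` on k2: each of those 4 rows is kept; rows whose q.k2 has no match in r get NULL for r's columns.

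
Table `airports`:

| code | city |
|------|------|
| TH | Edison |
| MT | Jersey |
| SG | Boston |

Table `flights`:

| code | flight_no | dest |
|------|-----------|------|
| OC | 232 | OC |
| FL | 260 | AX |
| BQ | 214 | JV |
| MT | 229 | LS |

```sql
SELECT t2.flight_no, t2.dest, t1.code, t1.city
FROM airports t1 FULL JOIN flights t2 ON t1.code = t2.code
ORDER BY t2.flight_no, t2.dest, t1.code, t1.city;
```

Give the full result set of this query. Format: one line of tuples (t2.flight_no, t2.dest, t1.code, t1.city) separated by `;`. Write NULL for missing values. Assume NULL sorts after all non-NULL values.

(214, JV, NULL, NULL); (229, LS, MT, Jersey); (232, OC, NULL, NULL); (260, AX, NULL, NULL); (NULL, NULL, SG, Boston); (NULL, NULL, TH, Edison)

FULL OUTER JOIN keeps every row from both sides; unmatched rows get NULL for the other side's columns.
Matching on t1.code = t2.code.
Matched pairs: 1; unmatched t1 rows kept: 2; unmatched t2 rows kept: 3.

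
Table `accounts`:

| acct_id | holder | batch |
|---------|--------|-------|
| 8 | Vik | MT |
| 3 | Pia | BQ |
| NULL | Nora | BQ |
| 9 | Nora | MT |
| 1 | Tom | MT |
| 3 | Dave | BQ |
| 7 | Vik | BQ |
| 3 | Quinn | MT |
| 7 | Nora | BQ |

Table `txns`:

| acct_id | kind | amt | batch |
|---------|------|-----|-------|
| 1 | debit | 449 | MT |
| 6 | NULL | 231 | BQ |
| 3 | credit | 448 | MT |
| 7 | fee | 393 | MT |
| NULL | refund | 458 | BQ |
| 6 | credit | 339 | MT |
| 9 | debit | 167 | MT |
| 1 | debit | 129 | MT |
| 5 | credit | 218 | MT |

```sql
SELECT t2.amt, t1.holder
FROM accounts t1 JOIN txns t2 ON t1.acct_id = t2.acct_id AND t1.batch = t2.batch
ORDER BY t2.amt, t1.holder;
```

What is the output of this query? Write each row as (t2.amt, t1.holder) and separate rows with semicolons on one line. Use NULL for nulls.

(129, Tom); (167, Nora); (448, Quinn); (449, Tom)

INNER JOIN keeps only pairs where the ON condition holds.
Matching on t1.acct_id = t2.acct_id AND t1.batch = t2.batch. A NULL in a compared column never satisfies the condition.
- t1[0] acct_id=8, batch=MT → no match; dropped.
- t1[1] acct_id=3, batch=BQ → no match; dropped.
- t1[2] acct_id=NULL, batch=BQ → no match; dropped.
- t1[3] acct_id=9, batch=MT → 1 match(es) in t2 → 1 row(s).
- t1[4] acct_id=1, batch=MT → 2 match(es) in t2 → 2 row(s).
- t1[5] acct_id=3, batch=BQ → no match; dropped.
- t1[6] acct_id=7, batch=BQ → no match; dropped.
- t1[7] acct_id=3, batch=MT → 1 match(es) in t2 → 1 row(s).
- t1[8] acct_id=7, batch=BQ → no match; dropped.
After projecting and ordering:
t2.amt | t1.holder
129 | Tom
167 | Nora
448 | Quinn
449 | Tom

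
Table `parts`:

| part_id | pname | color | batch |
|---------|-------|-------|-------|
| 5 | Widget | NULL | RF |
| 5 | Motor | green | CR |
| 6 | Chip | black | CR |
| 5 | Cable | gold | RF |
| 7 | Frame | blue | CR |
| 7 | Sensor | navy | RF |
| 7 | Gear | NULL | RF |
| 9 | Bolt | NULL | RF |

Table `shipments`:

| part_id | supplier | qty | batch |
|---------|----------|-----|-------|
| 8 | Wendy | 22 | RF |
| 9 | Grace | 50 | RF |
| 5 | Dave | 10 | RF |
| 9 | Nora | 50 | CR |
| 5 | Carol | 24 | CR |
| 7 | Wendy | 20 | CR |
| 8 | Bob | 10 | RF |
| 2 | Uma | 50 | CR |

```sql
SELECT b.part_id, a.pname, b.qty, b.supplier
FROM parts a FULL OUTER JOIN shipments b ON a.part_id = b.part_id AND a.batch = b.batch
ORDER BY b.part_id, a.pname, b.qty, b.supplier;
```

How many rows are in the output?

12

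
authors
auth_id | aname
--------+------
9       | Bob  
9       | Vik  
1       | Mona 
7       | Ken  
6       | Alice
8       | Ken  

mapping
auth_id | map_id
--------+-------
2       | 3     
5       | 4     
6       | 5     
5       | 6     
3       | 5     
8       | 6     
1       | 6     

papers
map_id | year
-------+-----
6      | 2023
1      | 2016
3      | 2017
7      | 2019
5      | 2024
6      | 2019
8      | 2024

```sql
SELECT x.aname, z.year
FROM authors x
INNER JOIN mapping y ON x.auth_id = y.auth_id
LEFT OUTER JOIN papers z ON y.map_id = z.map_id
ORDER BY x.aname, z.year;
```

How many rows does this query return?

Evaluate left to right. First `authors x INNER JOIN mapping y` on auth_id: 3 row(s).
Then LEFT JOIN `papers z` on map_id: each of those 3 rows is kept; rows whose y.map_id has no match in z get NULL for z's columns.
Result: 5 row(s).

5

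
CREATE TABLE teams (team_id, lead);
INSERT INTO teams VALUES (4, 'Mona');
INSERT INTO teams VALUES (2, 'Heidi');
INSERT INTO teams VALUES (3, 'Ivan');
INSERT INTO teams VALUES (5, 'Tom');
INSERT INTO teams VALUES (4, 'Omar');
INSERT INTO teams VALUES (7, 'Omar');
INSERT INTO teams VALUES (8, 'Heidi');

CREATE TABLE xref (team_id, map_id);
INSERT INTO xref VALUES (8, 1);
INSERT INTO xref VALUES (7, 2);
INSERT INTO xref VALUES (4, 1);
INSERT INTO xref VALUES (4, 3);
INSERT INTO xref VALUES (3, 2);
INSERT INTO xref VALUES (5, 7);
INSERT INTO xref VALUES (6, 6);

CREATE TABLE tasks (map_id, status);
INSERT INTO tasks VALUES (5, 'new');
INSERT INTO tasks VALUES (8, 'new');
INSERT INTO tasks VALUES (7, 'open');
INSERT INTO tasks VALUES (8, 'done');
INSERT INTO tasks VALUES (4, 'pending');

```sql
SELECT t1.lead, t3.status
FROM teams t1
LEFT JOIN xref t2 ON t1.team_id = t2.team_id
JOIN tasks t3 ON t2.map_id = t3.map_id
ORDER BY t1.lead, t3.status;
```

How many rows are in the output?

Step 1 — t1 LEFT JOIN t2 on team_id → 9 row(s).
Then INNER JOIN `tasks t3` on map_id: keep only rows whose t2.map_id appears in t3.
Result: 1 row(s).

1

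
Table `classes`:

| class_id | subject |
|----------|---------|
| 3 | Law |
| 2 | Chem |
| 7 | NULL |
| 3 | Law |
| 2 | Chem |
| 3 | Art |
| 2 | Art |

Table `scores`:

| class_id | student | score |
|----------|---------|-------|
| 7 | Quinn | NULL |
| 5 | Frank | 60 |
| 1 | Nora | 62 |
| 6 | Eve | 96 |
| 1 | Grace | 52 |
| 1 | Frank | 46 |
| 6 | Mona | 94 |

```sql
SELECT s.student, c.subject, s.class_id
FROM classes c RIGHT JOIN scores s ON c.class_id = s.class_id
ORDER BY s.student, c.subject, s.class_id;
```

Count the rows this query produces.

RIGHT JOIN keeps every row from `scores`; unmatched rows get NULL for `classes`'s columns.
Matching on c.class_id = s.class_id.
- c row (class_id=3): no match.
- c row (class_id=2): no match.
- c row (class_id=7): matches 1 s row(s) → 1 output row(s).
- c row (class_id=3): no match.
- c row (class_id=2): no match.
- c row (class_id=3): no match.
- c row (class_id=2): no match.
- plus 6 unmatched s row(s), each kept with NULL c columns.
Total: 1 matched + 6 padded = 7 rows.

7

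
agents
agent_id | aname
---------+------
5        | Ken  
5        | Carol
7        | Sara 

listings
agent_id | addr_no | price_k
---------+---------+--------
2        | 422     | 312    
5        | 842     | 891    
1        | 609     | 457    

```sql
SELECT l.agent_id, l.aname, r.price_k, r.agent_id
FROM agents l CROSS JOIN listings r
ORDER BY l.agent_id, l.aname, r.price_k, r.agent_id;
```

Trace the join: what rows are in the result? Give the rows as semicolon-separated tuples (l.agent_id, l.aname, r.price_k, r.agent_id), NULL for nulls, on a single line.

(5, Carol, 312, 2); (5, Carol, 457, 1); (5, Carol, 891, 5); (5, Ken, 312, 2); (5, Ken, 457, 1); (5, Ken, 891, 5); (7, Sara, 312, 2); (7, Sara, 457, 1); (7, Sara, 891, 5)

CROSS JOIN pairs every row of `agents` with every row of `listings`: 3 × 3 = 9 rows.
After projecting and ordering:
l.agent_id | l.aname | r.price_k | r.agent_id
5 | Carol | 312 | 2
5 | Carol | 457 | 1
5 | Carol | 891 | 5
5 | Ken | 312 | 2
5 | Ken | 457 | 1
5 | Ken | 891 | 5
7 | Sara | 312 | 2
7 | Sara | 457 | 1
7 | Sara | 891 | 5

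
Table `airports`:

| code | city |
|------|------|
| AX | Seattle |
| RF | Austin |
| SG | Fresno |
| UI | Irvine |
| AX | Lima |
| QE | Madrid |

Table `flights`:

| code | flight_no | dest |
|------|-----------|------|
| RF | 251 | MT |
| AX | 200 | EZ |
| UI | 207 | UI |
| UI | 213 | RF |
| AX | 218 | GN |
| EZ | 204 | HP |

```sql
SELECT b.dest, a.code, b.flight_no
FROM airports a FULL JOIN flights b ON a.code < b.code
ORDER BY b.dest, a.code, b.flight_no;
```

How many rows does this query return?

FULL OUTER JOIN keeps every row from both sides; unmatched rows get NULL for the other side's columns.
Matching on a.code < b.code.
- code=AX: 4 matching b row(s), so 4 row(s) emitted.
- code=RF: 2 matching b row(s), so 2 row(s) emitted.
- code=SG: 2 matching b row(s), so 2 row(s) emitted.
- code=UI: no b row matches, row kept with b columns NULL.
- code=AX: 4 matching b row(s), so 4 row(s) emitted.
- code=QE: 3 matching b row(s), so 3 row(s) emitted.
- 2 row(s) from b found no a partner → padded with NULL.
Total: 15 matched + 3 padded = 18 rows.

18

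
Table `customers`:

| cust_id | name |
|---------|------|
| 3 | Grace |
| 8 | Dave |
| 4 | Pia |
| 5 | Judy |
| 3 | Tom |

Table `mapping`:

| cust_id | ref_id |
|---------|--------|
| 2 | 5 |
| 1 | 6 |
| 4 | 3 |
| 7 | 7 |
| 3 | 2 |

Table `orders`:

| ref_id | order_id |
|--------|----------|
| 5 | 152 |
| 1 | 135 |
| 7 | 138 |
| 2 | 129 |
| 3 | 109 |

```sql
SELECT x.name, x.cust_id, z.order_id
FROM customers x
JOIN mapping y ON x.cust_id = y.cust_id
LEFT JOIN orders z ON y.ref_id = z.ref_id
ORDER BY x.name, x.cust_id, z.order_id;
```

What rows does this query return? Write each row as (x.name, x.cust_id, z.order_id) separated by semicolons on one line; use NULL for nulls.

Step 1 — x INNER JOIN y on cust_id → 3 row(s).
Then LEFT JOIN `orders z` on ref_id: each of those 3 rows is kept; rows whose y.ref_id has no match in z get NULL for z's columns.

(Grace, 3, 129); (Pia, 4, 109); (Tom, 3, 129)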